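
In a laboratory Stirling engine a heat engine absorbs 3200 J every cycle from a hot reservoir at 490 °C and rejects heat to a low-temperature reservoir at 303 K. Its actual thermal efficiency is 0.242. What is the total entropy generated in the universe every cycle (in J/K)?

ΔS_univ ≈ 3.81 J/K

T_H = 490 °C → 490 + 273.15 = 763.15 K.
W = η·Q_H = 0.242 × 3200 = 774.4 J, so Q_C = Q_H − W = 2426 J.
The hot reservoir loses entropy Q_H/T_H = 3200/763.15 = 4.193 J/K; the cold reservoir gains Q_C/T_C = 2426/303.00 = 8.005 J/K.
ΔS_univ = −Q_H/T_H + Q_C/T_C = 3.81 J/K (> 0, since η = 0.242 < η_Carnot = 0.603).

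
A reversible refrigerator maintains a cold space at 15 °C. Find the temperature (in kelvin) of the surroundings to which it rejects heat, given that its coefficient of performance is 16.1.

T_C = 15 °C → 15 + 273.15 = 288.15 K.
COP_R = T_C/(T_H − T_C) ⇒ T_H = T_C·(1 + 1/COP_R) = 288.15 × (1 + 1/16.1) = 306.0 K.

T_H ≈ 306.0 K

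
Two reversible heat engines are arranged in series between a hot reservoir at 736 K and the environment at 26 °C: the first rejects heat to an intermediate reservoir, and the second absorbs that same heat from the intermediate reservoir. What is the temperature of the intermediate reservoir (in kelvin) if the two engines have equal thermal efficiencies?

T_C = 26 °C → 26 + 273.15 = 299.15 K.
Equal efficiencies require 1 − T_m/T_H = 1 − T_C/T_m, i.e. T_m/T_H = T_C/T_m, so T_m = √(T_H·T_C) = √(736.00 × 299.15) = 469 K.

T_m ≈ 469 K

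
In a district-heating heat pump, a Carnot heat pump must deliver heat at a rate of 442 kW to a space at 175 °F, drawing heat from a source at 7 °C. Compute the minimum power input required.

Ẇ_in ≈ 90.8 kW

T_H = 175 °F → (175 − 32) × 5/9 = 79.44 °C = 352.59 K.
T_C = 7 °C → 7 + 273.15 = 280.15 K.
Reversible heating COP: COP_HP = T_H/(T_H − T_C) = 352.59/72.44 = 4.8671.
W = Q_H/COP_HP = 442/4.8671 = 90.8 kW.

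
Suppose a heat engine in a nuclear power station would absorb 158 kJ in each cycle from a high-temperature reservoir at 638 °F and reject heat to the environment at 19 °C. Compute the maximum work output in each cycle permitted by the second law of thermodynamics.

T_H = 638 °F → (638 − 32) × 5/9 = 336.67 °C = 609.82 K.
T_C = 19 °C → 19 + 273.15 = 292.15 K.
The second-law ceiling is the Carnot efficiency, η_max = 1 − T_C/T_H = 1 − 292.15/609.82 = 0.5209.
W_max = η_max · Q_H = 0.5209 × 158 = 82.3 kJ.

W_max ≈ 82.3 kJ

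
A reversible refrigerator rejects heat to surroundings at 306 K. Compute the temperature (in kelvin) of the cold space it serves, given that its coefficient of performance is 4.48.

COP_R = T_C/(T_H − T_C) ⇒ T_C = T_H·COP_R/(1 + COP_R) = 306.00 × 4.48/(1 + 4.48) = 250 K.

T_C ≈ 250 K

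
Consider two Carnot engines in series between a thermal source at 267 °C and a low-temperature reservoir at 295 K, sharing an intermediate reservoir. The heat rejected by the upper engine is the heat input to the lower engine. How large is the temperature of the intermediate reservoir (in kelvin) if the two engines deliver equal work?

T_m ≈ 417.6 K

T_H = 267 °C → 267 + 273.15 = 540.15 K.
For reversible stages Q_m = Q_H·(T_m/T_H). Setting W₁ = Q_H(1 − T_m/T_H) equal to W₂ = Q_m(1 − T_C/T_m) = Q_H·(T_m − T_C)/T_H gives T_H − T_m = T_m − T_C, so T_m = (T_H + T_C)/2 = (540.15 + 295.00)/2 = 417.6 K.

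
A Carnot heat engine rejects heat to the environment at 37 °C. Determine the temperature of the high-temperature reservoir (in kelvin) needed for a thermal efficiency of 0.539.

T_H ≈ 673 K

T_C = 37 °C → 37 + 273.15 = 310.15 K.
From η = 1 − T_C/T_H, solving for T_H gives T_H = T_C/(1 − η) = 310.15/(1 − 0.539) = 673 K.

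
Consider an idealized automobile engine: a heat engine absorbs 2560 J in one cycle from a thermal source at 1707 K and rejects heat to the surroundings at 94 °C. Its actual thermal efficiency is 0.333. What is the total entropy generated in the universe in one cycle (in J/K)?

T_C = 94 °C → 94 + 273.15 = 367.15 K.
W = η·Q_H = 0.333 × 2560 = 852.5 J, so Q_C = Q_H − W = 1708 J.
Entropy balance on the reservoirs: −Q_H/T_H = -1.500 J/K, +Q_C/T_C = 4.651 J/K.
ΔS_univ = −Q_H/T_H + Q_C/T_C = 3.15 J/K (> 0, since η = 0.333 < η_Carnot = 0.785).

ΔS_univ ≈ 3.15 J/K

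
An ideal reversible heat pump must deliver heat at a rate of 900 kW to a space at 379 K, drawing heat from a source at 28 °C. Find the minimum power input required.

T_C = 28 °C → 28 + 273.15 = 301.15 K.
Reversible heating COP: COP_HP = T_H/(T_H − T_C) = 379.00/77.85 = 4.8683.
W = Q_H/COP_HP = 900/4.8683 = 185 kW.

Ẇ_in ≈ 185 kW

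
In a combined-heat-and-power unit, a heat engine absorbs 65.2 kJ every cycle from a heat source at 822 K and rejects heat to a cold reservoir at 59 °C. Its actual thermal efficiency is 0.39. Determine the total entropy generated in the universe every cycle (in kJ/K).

T_C = 59 °C → 59 + 273.15 = 332.15 K.
W = η·Q_H = 0.39 × 65.2 = 25.43 kJ, so Q_C = Q_H − W = 39.77 kJ.
Reservoir entropy changes: ΔS_H = −Q_H/T_H = −65.2/822.00 = -0.07932 kJ/K and ΔS_C = +Q_C/T_C = 39.77/332.15 = 0.1197 kJ/K.
ΔS_univ = −Q_H/T_H + Q_C/T_C = 0.0404 kJ/K (> 0, since η = 0.39 < η_Carnot = 0.596).

ΔS_univ ≈ 0.0404 kJ/K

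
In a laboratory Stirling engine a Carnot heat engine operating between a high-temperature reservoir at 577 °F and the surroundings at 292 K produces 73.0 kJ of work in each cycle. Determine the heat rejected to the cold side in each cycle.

Q_C ≈ 75.1 kJ

T_H = 577 °F → (577 − 32) × 5/9 = 302.78 °C = 575.93 K.
η_rev = 1 − T_C/T_H = 1 − 292.00/575.93 = 0.4930.
Since Q_C/Q_H = T_C/T_H and Q_H = W/η, Q_C = W·T_C/(T_H − T_C) = 73.0 × 292.00/283.93 = 75.1 kJ.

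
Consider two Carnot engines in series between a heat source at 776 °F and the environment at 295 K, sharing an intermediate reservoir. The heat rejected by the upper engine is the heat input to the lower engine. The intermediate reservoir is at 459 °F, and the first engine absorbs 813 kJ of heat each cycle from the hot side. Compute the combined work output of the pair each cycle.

W_total ≈ 464 kJ

T_H = 776 °F → (776 − 32) × 5/9 = 413.33 °C = 686.48 K.
Two reversible stages in series are equivalent to a single Carnot engine between T_H and T_C, so η_total = 1 − T_C/T_H = 1 − 295.00/686.48 = 0.5703.
W_total = η_total · Q_H = 0.5703 × 813 = 464 kJ.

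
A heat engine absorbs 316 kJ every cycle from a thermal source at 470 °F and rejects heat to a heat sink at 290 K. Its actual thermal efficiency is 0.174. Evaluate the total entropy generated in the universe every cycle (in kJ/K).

ΔS_univ ≈ 0.2882 kJ/K

T_H = 470 °F → (470 − 32) × 5/9 = 243.33 °C = 516.48 K.
W = η·Q_H = 0.174 × 316 = 54.98 kJ, so Q_C = Q_H − W = 261.0 kJ.
Reservoir entropy changes: ΔS_H = −Q_H/T_H = −316/516.48 = -0.6118 kJ/K and ΔS_C = +Q_C/T_C = 261.0/290.00 = 0.9001 kJ/K.
ΔS_univ = −Q_H/T_H + Q_C/T_C = 0.2882 kJ/K (> 0, since η = 0.174 < η_Carnot = 0.439).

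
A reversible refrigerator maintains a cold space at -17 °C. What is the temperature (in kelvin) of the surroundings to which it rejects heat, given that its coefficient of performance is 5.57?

T_H ≈ 302.1 K

T_C = -17 °C → -17 + 273.15 = 256.15 K.
COP_R = T_C/(T_H − T_C) ⇒ T_H = T_C·(1 + 1/COP_R) = 256.15 × (1 + 1/5.57) = 302.1 K.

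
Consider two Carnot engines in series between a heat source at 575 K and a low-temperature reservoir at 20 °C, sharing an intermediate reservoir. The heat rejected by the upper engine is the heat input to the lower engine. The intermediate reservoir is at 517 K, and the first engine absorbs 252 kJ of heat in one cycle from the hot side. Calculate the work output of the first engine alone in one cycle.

T_C = 20 °C → 20 + 273.15 = 293.15 K.
First-stage efficiency η₁ = 1 − T_m/T_H = 1 − 517.00/575.00 = 0.1009.
W₁ = η₁·Q_H = 0.1009 × 252 = 25.42 kJ.

W₁ ≈ 25.42 kJ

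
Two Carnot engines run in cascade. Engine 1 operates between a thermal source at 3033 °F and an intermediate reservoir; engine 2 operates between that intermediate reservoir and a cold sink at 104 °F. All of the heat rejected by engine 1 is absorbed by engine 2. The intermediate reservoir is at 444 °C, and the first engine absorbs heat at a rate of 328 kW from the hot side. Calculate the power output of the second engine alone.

Ẇ₂ ≈ 68.29 kW

T_H = 3033 °F → (3033 − 32) × 5/9 = 1667.22 °C = 1940.37 K.
T_C = 104 °F → (104 − 32) × 5/9 = 40.00 °C = 313.15 K.
T_m = 444 °C → 444 + 273.15 = 717.15 K.
Heat entering the second stage: Q_m = Q_H·(T_m/T_H) = 328 × 717.15/1940.37 = 121.2 kW.
Second-stage efficiency η₂ = 1 − T_C/T_m = 1 − 313.15/717.15 = 0.5633, so W₂ = η₂·Q_m = 68.29 kW.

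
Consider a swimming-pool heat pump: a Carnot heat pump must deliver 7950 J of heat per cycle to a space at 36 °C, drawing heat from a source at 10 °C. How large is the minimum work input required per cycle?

W_in ≈ 669 J

T_H = 36 °C → 36 + 273.15 = 309.15 K.
T_C = 10 °C → 10 + 273.15 = 283.15 K.
The Carnot heat-pump COP is COP_HP = T_H/(T_H − T_C) = 309.15/26.00 = 11.8904.
W = Q_H/COP_HP = 7950/11.8904 = 669 J.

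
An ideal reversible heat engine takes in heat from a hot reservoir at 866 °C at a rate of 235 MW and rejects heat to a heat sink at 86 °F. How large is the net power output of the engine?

T_H = 866 °C → 866 + 273.15 = 1139.15 K.
T_C = 86 °F → (86 − 32) × 5/9 = 30.00 °C = 303.15 K.
For a reversible engine, η = 1 − T_C/T_H = 1 − 303.15/1139.15 = 0.7339.
W = η·Q_H = 0.7339 × 235 = 172.5 MW.

Ẇ ≈ 172.5 MW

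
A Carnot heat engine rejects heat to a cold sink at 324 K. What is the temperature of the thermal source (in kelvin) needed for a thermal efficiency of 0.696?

T_H ≈ 1066 K

From η = 1 − T_C/T_H, solving for T_H gives T_H = T_C/(1 − η) = 324.00/(1 − 0.696) = 1066 K.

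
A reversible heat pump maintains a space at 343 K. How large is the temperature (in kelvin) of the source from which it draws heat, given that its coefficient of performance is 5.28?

COP_HP = T_H/(T_H − T_C) ⇒ T_C = T_H·(COP_HP − 1)/COP_HP = 343.00 × (5.28 − 1)/5.28 = 278.0 K.

T_C ≈ 278.0 K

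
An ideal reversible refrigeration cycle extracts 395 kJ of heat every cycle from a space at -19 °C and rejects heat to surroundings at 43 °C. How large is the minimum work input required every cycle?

W_in ≈ 96.36 kJ

T_H = 43 °C → 43 + 273.15 = 316.15 K.
T_C = -19 °C → -19 + 273.15 = 254.15 K.
Carnot COP: COP_R = T_C/(T_H − T_C) = 254.15/62.00 = 4.0992.
W = Q_C/COP_R = 395/4.0992 = 96.36 kJ.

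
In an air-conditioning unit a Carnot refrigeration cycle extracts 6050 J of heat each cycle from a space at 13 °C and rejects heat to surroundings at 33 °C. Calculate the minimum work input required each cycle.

W_in ≈ 423 J

T_H = 33 °C → 33 + 273.15 = 306.15 K.
T_C = 13 °C → 13 + 273.15 = 286.15 K.
Carnot COP: COP_R = T_C/(T_H − T_C) = 286.15/20.00 = 14.3075.
W = Q_C/COP_R = 6050/14.3075 = 423 J.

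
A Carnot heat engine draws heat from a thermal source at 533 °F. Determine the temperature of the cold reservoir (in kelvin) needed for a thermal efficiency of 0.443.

T_C ≈ 307 K

T_H = 533 °F → (533 − 32) × 5/9 = 278.33 °C = 551.48 K.
From η = 1 − T_C/T_H, T_C = T_H·(1 − η) = 551.48 × (1 − 0.443) = 307 K.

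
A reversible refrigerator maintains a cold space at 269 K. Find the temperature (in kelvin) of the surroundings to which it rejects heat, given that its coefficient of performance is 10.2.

T_H ≈ 295 K

COP_R = T_C/(T_H − T_C) ⇒ T_H = T_C·(1 + 1/COP_R) = 269.00 × (1 + 1/10.2) = 295 K.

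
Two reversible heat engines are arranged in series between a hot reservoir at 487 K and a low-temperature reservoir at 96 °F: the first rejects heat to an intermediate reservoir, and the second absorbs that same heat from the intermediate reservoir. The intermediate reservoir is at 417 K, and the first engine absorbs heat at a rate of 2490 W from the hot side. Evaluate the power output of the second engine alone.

T_C = 96 °F → (96 − 32) × 5/9 = 35.56 °C = 308.71 K.
Heat entering the second stage: Q_m = Q_H·(T_m/T_H) = 2490 × 417.00/487.00 = 2130 W.
Second-stage efficiency η₂ = 1 − T_C/T_m = 1 − 308.71/417.00 = 0.2597, so W₂ = η₂·Q_m = 554 W.

Ẇ₂ ≈ 554 W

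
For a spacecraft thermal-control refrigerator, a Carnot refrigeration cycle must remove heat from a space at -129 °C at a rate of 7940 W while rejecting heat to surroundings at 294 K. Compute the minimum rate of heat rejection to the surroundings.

Q̇_H ≈ 16200 W

T_C = -129 °C → -129 + 273.15 = 144.15 K.
For a reversible cycle Q_H/Q_C = T_H/T_C, so Q_H = Q_C·T_H/T_C = 7940 × 294.00/144.15 = 16200 W.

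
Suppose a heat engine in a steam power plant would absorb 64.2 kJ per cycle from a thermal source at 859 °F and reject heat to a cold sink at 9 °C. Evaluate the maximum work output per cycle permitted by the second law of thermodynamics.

T_H = 859 °F → (859 − 32) × 5/9 = 459.44 °C = 732.59 K.
T_C = 9 °C → 9 + 273.15 = 282.15 K.
By the Carnot theorem, η_max = 1 − T_C/T_H = 1 − 282.15/732.59 = 0.6149.
W_max = η_max · Q_H = 0.6149 × 64.2 = 39.5 kJ.

W_max ≈ 39.5 kJ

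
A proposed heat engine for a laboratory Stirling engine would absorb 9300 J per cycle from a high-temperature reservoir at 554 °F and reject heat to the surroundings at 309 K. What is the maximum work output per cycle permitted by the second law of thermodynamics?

W_max ≈ 4200 J

T_H = 554 °F → (554 − 32) × 5/9 = 290.00 °C = 563.15 K.
The second-law ceiling is the Carnot efficiency, η_max = 1 − T_C/T_H = 1 − 309.00/563.15 = 0.4513.
W_max = η_max · Q_H = 0.4513 × 9300 = 4200 J.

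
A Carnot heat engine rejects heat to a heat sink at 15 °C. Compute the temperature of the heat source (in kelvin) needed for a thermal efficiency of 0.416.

T_C = 15 °C → 15 + 273.15 = 288.15 K.
From η = 1 − T_C/T_H, solving for T_H gives T_H = T_C/(1 − η) = 288.15/(1 − 0.416) = 493 K.

T_H ≈ 493 K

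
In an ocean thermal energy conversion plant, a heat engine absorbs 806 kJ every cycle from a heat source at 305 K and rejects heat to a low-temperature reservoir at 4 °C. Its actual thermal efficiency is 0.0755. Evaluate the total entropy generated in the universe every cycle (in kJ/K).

ΔS_univ ≈ 0.0460 kJ/K

T_C = 4 °C → 4 + 273.15 = 277.15 K.
W = η·Q_H = 0.0755 × 806 = 60.85 kJ, so Q_C = Q_H − W = 745.1 kJ.
Entropy balance on the reservoirs: −Q_H/T_H = -2.643 kJ/K, +Q_C/T_C = 2.689 kJ/K.
ΔS_univ = −Q_H/T_H + Q_C/T_C = 0.0460 kJ/K (> 0, since η = 0.0755 < η_Carnot = 0.091).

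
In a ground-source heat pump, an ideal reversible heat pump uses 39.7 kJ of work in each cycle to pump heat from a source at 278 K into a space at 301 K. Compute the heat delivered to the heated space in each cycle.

The Carnot heat-pump COP is COP_HP = T_H/(T_H − T_C) = 301.00/23.00 = 13.0870.
Q_H = COP_HP · W = 13.0870 × 39.7 = 520 kJ.

Q_H ≈ 520 kJ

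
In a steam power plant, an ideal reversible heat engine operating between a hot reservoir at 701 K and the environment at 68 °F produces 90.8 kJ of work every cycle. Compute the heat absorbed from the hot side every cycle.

T_C = 68 °F → (68 − 32) × 5/9 = 20.00 °C = 293.15 K.
Since the cycle is reversible, η = 1 − T_C/T_H = 1 − 293.15/701.00 = 0.5818.
Q_H = W/η = 90.8/0.5818 = 156.1 kJ.

Q_H ≈ 156.1 kJ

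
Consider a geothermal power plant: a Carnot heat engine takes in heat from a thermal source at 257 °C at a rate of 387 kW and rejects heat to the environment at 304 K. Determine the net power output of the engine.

Ẇ ≈ 165 kW

T_H = 257 °C → 257 + 273.15 = 530.15 K.
Since the cycle is reversible, η = 1 − T_C/T_H = 1 − 304.00/530.15 = 0.4266.
W = η·Q_H = 0.4266 × 387 = 165 kW.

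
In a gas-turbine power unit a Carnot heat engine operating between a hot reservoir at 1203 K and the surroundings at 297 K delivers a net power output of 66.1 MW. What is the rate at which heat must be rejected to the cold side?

Q̇_C ≈ 21.7 MW

For a reversible engine, η = 1 − T_C/T_H = 1 − 297.00/1203.00 = 0.7531.
Since Q_C/Q_H = T_C/T_H and Q_H = W/η, Q_C = W·T_C/(T_H − T_C) = 66.1 × 297.00/906.00 = 21.7 MW.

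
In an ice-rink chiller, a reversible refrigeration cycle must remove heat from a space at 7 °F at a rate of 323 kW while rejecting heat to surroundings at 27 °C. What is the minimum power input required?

T_H = 27 °C → 27 + 273.15 = 300.15 K.
T_C = 7 °F → (7 − 32) × 5/9 = -13.89 °C = 259.26 K.
COP_R = T_C/(T_H − T_C) = 259.26/40.89 = 6.3406.
W = Q_C/COP_R = 323/6.3406 = 50.9 kW.

Ẇ_in ≈ 50.9 kW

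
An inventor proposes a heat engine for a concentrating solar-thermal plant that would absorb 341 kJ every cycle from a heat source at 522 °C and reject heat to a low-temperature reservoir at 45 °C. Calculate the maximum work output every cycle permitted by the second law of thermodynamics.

T_H = 522 °C → 522 + 273.15 = 795.15 K.
T_C = 45 °C → 45 + 273.15 = 318.15 K.
By the Carnot theorem, η_max = 1 − T_C/T_H = 1 − 318.15/795.15 = 0.5999.
W_max = η_max · Q_H = 0.5999 × 341 = 205 kJ.

W_max ≈ 205 kJ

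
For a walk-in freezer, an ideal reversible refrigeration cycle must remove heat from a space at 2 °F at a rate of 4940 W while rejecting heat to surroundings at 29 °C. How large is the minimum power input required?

T_H = 29 °C → 29 + 273.15 = 302.15 K.
T_C = 2 °F → (2 − 32) × 5/9 = -16.67 °C = 256.48 K.
For a reversible refrigerator, COP_R = T_C/(T_H − T_C) = 256.48/45.67 = 5.6164.
W = Q_C/COP_R = 4940/5.6164 = 880 W.

Ẇ_in ≈ 880 W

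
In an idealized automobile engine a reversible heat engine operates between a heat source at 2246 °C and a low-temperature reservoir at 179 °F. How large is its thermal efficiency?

η ≈ 0.8592

T_H = 2246 °C → 2246 + 273.15 = 2519.15 K.
T_C = 179 °F → (179 − 32) × 5/9 = 81.67 °C = 354.82 K.
For a reversible engine, η = 1 − T_C/T_H = 1 − 354.82/2519.15 = 0.8592.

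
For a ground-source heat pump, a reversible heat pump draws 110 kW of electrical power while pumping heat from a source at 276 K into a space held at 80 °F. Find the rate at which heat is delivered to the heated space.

T_H = 80 °F → (80 − 32) × 5/9 = 26.67 °C = 299.82 K.
The Carnot heat-pump COP is COP_HP = T_H/(T_H − T_C) = 299.82/23.82 = 12.5885.
Q_H = COP_HP · W = 12.5885 × 110 = 1380 kW.

Q̇_H ≈ 1380 kW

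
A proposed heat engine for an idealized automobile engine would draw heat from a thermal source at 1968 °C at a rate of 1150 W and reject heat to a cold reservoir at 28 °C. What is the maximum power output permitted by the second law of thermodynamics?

T_H = 1968 °C → 1968 + 273.15 = 2241.15 K.
T_C = 28 °C → 28 + 273.15 = 301.15 K.
The second-law ceiling is the Carnot efficiency, η_max = 1 − T_C/T_H = 1 − 301.15/2241.15 = 0.8656.
W_max = η_max · Q_H = 0.8656 × 1150 = 995 W.

Ẇ_max ≈ 995 W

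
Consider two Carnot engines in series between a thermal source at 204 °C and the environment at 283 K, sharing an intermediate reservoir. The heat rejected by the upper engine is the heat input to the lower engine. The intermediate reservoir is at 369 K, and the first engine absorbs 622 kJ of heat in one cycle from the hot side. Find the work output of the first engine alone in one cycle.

T_H = 204 °C → 204 + 273.15 = 477.15 K.
First-stage efficiency η₁ = 1 − T_m/T_H = 1 − 369.00/477.15 = 0.2267.
W₁ = η₁·Q_H = 0.2267 × 622 = 141 kJ.

W₁ ≈ 141 kJ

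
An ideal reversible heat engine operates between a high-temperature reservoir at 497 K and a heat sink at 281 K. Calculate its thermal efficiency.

η ≈ 0.4346

Since the cycle is reversible, η = 1 − T_C/T_H = 1 − 281.00/497.00 = 0.4346.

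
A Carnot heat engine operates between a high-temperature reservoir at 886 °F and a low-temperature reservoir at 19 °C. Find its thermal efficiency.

T_H = 886 °F → (886 − 32) × 5/9 = 474.44 °C = 747.59 K.
T_C = 19 °C → 19 + 273.15 = 292.15 K.
Since the cycle is reversible, η = 1 − T_C/T_H = 1 − 292.15/747.59 = 0.609.

η ≈ 0.609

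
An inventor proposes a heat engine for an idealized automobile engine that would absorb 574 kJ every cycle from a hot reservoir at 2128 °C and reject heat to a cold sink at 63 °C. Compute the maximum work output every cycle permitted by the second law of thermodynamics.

W_max ≈ 493.6 kJ

T_H = 2128 °C → 2128 + 273.15 = 2401.15 K.
T_C = 63 °C → 63 + 273.15 = 336.15 K.
The second-law ceiling is the Carnot efficiency, η_max = 1 − T_C/T_H = 1 − 336.15/2401.15 = 0.8600.
W_max = η_max · Q_H = 0.8600 × 574 = 493.6 kJ.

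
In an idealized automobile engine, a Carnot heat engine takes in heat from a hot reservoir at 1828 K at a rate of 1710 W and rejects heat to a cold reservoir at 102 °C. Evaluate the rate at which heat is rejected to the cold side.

Q̇_C ≈ 351 W

T_C = 102 °C → 102 + 273.15 = 375.15 K.
Since the cycle is reversible, η = 1 − T_C/T_H = 1 − 375.15/1828.00 = 0.7948.
For a reversible cycle Q_C/Q_H = T_C/T_H, so Q_C = 1710 × 375.15/1828.00 = 351 W.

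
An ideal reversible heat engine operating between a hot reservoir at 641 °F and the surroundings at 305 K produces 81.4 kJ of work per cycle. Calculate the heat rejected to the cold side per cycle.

Q_C ≈ 81.0 kJ

T_H = 641 °F → (641 − 32) × 5/9 = 338.33 °C = 611.48 K.
Carnot efficiency: η = 1 − T_C/T_H = 1 − 305.00/611.48 = 0.5012.
Since Q_C/Q_H = T_C/T_H and Q_H = W/η, Q_C = W·T_C/(T_H − T_C) = 81.4 × 305.00/306.48 = 81.0 kJ.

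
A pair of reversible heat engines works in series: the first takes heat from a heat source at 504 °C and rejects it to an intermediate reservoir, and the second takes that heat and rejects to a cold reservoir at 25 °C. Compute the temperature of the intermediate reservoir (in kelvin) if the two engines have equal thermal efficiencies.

T_H = 504 °C → 504 + 273.15 = 777.15 K.
T_C = 25 °C → 25 + 273.15 = 298.15 K.
Equal efficiencies require 1 − T_m/T_H = 1 − T_C/T_m, i.e. T_m/T_H = T_C/T_m, so T_m = √(T_H·T_C) = √(777.15 × 298.15) = 481.4 K.

T_m ≈ 481.4 K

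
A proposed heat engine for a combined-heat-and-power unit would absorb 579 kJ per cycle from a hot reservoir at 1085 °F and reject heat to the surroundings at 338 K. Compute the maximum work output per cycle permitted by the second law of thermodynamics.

W_max ≈ 350.9 kJ

T_H = 1085 °F → (1085 − 32) × 5/9 = 585.00 °C = 858.15 K.
No engine can exceed the Carnot limit: η_max = 1 − T_C/T_H = 1 − 338.00/858.15 = 0.6061.
W_max = η_max · Q_H = 0.6061 × 579 = 350.9 kJ.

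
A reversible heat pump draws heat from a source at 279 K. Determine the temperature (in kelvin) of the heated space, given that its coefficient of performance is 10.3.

T_H ≈ 309.0 K

COP_HP = T_H/(T_H − T_C) ⇒ T_H = T_C·COP_HP/(COP_HP − 1) = 279.00 × 10.3/(10.3 − 1) = 309.0 K.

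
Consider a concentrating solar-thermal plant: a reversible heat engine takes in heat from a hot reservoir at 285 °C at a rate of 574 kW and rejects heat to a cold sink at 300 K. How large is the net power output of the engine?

Ẇ ≈ 265 kW

T_H = 285 °C → 285 + 273.15 = 558.15 K.
For a reversible engine, η = 1 − T_C/T_H = 1 − 300.00/558.15 = 0.4625.
W = η·Q_H = 0.4625 × 574 = 265 kW.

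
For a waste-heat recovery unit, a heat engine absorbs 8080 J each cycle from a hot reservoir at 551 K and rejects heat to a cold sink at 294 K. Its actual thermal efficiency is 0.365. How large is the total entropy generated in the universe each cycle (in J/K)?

ΔS_univ ≈ 2.787 J/K

W = η·Q_H = 0.365 × 8080 = 2949 J, so Q_C = Q_H − W = 5131 J.
Entropy balance on the reservoirs: −Q_H/T_H = -14.66 J/K, +Q_C/T_C = 17.45 J/K.
ΔS_univ = −Q_H/T_H + Q_C/T_C = 2.787 J/K (> 0, since η = 0.365 < η_Carnot = 0.466).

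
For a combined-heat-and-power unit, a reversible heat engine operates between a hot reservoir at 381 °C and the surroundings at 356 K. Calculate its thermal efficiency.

T_H = 381 °C → 381 + 273.15 = 654.15 K.
η_rev = 1 − T_C/T_H = 1 − 356.00/654.15 = 0.456.

η ≈ 0.456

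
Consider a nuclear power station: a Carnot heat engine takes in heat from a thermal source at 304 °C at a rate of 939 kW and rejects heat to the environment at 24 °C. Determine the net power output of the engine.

T_H = 304 °C → 304 + 273.15 = 577.15 K.
T_C = 24 °C → 24 + 273.15 = 297.15 K.
The Carnot efficiency is η = 1 − T_C/T_H = 1 − 297.15/577.15 = 0.4851.
W = η·Q_H = 0.4851 × 939 = 455.5 kW.

Ẇ ≈ 455.5 kW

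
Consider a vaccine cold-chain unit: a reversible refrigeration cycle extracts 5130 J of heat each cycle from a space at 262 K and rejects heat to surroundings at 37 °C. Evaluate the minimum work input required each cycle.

T_H = 37 °C → 37 + 273.15 = 310.15 K.
The reversible coefficient of performance is COP_R = T_C/(T_H − T_C) = 262.00/48.15 = 5.4413.
W = Q_C/COP_R = 5130/5.4413 = 943 J.

W_in ≈ 943 J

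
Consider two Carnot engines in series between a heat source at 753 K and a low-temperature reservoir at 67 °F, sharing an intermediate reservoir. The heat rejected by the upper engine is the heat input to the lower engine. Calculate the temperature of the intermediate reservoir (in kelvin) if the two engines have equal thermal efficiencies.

T_C = 67 °F → (67 − 32) × 5/9 = 19.44 °C = 292.59 K.
Equal efficiencies require 1 − T_m/T_H = 1 − T_C/T_m, i.e. T_m/T_H = T_C/T_m, so T_m = √(T_H·T_C) = √(753.00 × 292.59) = 469 K.

T_m ≈ 469 K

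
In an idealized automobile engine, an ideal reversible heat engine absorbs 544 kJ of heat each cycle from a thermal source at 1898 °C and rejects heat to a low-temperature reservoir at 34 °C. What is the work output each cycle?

W ≈ 467 kJ

T_H = 1898 °C → 1898 + 273.15 = 2171.15 K.
T_C = 34 °C → 34 + 273.15 = 307.15 K.
For a reversible engine, η = 1 − T_C/T_H = 1 − 307.15/2171.15 = 0.8585.
W = η·Q_H = 0.8585 × 544 = 467 kJ.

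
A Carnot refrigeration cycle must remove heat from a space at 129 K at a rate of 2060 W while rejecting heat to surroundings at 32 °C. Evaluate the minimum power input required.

T_H = 32 °C → 32 + 273.15 = 305.15 K.
The reversible coefficient of performance is COP_R = T_C/(T_H − T_C) = 129.00/176.15 = 0.7323.
W = Q_C/COP_R = 2060/0.7323 = 2810 W.

Ẇ_in ≈ 2810 W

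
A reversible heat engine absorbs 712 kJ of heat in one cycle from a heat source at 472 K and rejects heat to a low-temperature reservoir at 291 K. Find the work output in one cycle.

The Carnot efficiency is η = 1 − T_C/T_H = 1 − 291.00/472.00 = 0.3835.
W = η·Q_H = 0.3835 × 712 = 273 kJ.

W ≈ 273 kJ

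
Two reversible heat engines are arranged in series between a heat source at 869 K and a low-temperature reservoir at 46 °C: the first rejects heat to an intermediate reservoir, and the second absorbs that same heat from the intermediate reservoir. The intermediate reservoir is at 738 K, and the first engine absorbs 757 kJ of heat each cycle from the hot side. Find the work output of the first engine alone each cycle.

T_C = 46 °C → 46 + 273.15 = 319.15 K.
First-stage efficiency η₁ = 1 − T_m/T_H = 1 − 738.00/869.00 = 0.1507.
W₁ = η₁·Q_H = 0.1507 × 757 = 114 kJ.

W₁ ≈ 114 kJ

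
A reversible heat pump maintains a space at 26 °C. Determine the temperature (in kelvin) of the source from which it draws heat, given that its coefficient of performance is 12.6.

T_C ≈ 275 K

T_H = 26 °C → 26 + 273.15 = 299.15 K.
COP_HP = T_H/(T_H − T_C) ⇒ T_C = T_H·(COP_HP − 1)/COP_HP = 299.15 × (12.6 − 1)/12.6 = 275 K.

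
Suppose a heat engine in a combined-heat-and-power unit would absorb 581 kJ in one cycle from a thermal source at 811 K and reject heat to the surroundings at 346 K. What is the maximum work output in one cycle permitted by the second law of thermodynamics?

No engine can exceed the Carnot limit: η_max = 1 − T_C/T_H = 1 − 346.00/811.00 = 0.5734.
W_max = η_max · Q_H = 0.5734 × 581 = 333.1 kJ.

W_max ≈ 333.1 kJ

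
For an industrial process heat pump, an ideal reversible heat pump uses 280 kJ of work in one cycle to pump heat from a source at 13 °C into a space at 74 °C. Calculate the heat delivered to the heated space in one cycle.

Q_H ≈ 1590 kJ

T_H = 74 °C → 74 + 273.15 = 347.15 K.
T_C = 13 °C → 13 + 273.15 = 286.15 K.
Reversible heating COP: COP_HP = T_H/(T_H − T_C) = 347.15/61.00 = 5.6910.
Q_H = COP_HP · W = 5.6910 × 280 = 1590 kJ.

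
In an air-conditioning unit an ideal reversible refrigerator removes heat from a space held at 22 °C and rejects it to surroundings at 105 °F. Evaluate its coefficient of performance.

COP_R ≈ 15.9

T_H = 105 °F → (105 − 32) × 5/9 = 40.56 °C = 313.71 K.
T_C = 22 °C → 22 + 273.15 = 295.15 K.
COP_R = T_C/(T_H − T_C) = 295.15/(313.71 − 295.15) = 15.9.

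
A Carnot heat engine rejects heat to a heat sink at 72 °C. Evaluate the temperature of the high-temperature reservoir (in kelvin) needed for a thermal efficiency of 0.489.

T_H ≈ 675 K

T_C = 72 °C → 72 + 273.15 = 345.15 K.
From η = 1 − T_C/T_H, solving for T_H gives T_H = T_C/(1 − η) = 345.15/(1 − 0.489) = 675 K.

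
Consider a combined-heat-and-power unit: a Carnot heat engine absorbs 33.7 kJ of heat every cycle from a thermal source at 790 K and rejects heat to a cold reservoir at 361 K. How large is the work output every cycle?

W ≈ 18.3 kJ

For a reversible engine, η = 1 − T_C/T_H = 1 − 361.00/790.00 = 0.5430.
W = η·Q_H = 0.5430 × 33.7 = 18.3 kJ.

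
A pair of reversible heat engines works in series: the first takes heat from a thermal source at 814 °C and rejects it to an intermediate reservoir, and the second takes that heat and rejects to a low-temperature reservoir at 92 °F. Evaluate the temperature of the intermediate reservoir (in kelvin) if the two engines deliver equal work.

T_m ≈ 697 K

T_H = 814 °C → 814 + 273.15 = 1087.15 K.
T_C = 92 °F → (92 − 32) × 5/9 = 33.33 °C = 306.48 K.
For reversible stages Q_m = Q_H·(T_m/T_H). Setting W₁ = Q_H(1 − T_m/T_H) equal to W₂ = Q_m(1 − T_C/T_m) = Q_H·(T_m − T_C)/T_H gives T_H − T_m = T_m − T_C, so T_m = (T_H + T_C)/2 = (1087.15 + 306.48)/2 = 697 K.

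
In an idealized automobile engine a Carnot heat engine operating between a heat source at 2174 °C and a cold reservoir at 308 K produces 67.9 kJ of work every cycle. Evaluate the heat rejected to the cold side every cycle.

T_H = 2174 °C → 2174 + 273.15 = 2447.15 K.
Carnot efficiency: η = 1 − T_C/T_H = 1 − 308.00/2447.15 = 0.8741.
Since Q_C/Q_H = T_C/T_H and Q_H = W/η, Q_C = W·T_C/(T_H − T_C) = 67.9 × 308.00/2139.15 = 9.78 kJ.

Q_C ≈ 9.78 kJ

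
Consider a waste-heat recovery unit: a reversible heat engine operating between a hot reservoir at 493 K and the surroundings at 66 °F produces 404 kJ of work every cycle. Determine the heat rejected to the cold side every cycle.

Q_C ≈ 587 kJ

T_C = 66 °F → (66 − 32) × 5/9 = 18.89 °C = 292.04 K.
Since the cycle is reversible, η = 1 − T_C/T_H = 1 − 292.04/493.00 = 0.4076.
Since Q_C/Q_H = T_C/T_H and Q_H = W/η, Q_C = W·T_C/(T_H − T_C) = 404 × 292.04/200.96 = 587 kJ.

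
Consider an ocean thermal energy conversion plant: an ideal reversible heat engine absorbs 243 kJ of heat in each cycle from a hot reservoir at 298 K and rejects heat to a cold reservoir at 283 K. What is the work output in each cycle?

Carnot efficiency: η = 1 − T_C/T_H = 1 − 283.00/298.00 = 0.0503.
W = η·Q_H = 0.0503 × 243 = 12.2 kJ.

W ≈ 12.2 kJ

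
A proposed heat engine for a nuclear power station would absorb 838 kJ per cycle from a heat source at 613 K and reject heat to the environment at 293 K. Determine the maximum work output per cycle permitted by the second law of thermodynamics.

W_max ≈ 437 kJ

By the Carnot theorem, η_max = 1 − T_C/T_H = 1 − 293.00/613.00 = 0.5220.
W_max = η_max · Q_H = 0.5220 × 838 = 437 kJ.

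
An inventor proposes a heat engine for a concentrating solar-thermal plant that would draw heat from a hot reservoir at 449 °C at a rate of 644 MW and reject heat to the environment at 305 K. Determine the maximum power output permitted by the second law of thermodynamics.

T_H = 449 °C → 449 + 273.15 = 722.15 K.
The second-law ceiling is the Carnot efficiency, η_max = 1 − T_C/T_H = 1 − 305.00/722.15 = 0.5777.
W_max = η_max · Q_H = 0.5777 × 644 = 372.0 MW.

Ẇ_max ≈ 372.0 MW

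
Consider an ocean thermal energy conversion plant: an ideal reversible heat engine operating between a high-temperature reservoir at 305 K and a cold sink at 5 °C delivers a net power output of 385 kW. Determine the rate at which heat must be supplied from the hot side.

T_C = 5 °C → 5 + 273.15 = 278.15 K.
The Carnot efficiency is η = 1 − T_C/T_H = 1 − 278.15/305.00 = 0.0880.
Q_H = W/η = 385/0.0880 = 4370 kW.

Q̇_H ≈ 4370 kW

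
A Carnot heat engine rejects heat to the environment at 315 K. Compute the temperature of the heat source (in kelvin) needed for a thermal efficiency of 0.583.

From η = 1 − T_C/T_H, solving for T_H gives T_H = T_C/(1 − η) = 315.00/(1 − 0.583) = 755 K.

T_H ≈ 755 K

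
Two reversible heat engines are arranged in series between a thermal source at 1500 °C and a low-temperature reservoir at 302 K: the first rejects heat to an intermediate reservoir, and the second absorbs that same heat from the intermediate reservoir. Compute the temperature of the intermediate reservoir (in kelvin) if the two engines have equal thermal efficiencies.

T_H = 1500 °C → 1500 + 273.15 = 1773.15 K.
Equal efficiencies require 1 − T_m/T_H = 1 − T_C/T_m, i.e. T_m/T_H = T_C/T_m, so T_m = √(T_H·T_C) = √(1773.15 × 302.00) = 732 K.

T_m ≈ 732 K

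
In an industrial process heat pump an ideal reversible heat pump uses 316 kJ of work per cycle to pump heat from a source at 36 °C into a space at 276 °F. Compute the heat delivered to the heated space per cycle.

T_H = 276 °F → (276 − 32) × 5/9 = 135.56 °C = 408.71 K.
T_C = 36 °C → 36 + 273.15 = 309.15 K.
COP_HP = T_H/(T_H − T_C) = 408.71/99.56 = 4.1053.
Q_H = COP_HP · W = 4.1053 × 316 = 1300 kJ.

Q_H ≈ 1300 kJ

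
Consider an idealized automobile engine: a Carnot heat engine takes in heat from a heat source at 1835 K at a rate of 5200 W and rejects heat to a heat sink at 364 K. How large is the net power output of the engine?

Ẇ ≈ 4170 W

The Carnot efficiency is η = 1 − T_C/T_H = 1 − 364.00/1835.00 = 0.8016.
W = η·Q_H = 0.8016 × 5200 = 4170 W.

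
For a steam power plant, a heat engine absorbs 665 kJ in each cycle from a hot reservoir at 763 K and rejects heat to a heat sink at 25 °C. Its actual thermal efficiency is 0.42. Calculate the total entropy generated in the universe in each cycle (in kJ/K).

T_C = 25 °C → 25 + 273.15 = 298.15 K.
W = η·Q_H = 0.42 × 665 = 279.3 kJ, so Q_C = Q_H − W = 385.7 kJ.
Entropy balance on the reservoirs: −Q_H/T_H = -0.8716 kJ/K, +Q_C/T_C = 1.294 kJ/K.
ΔS_univ = −Q_H/T_H + Q_C/T_C = 0.422 kJ/K (> 0, since η = 0.42 < η_Carnot = 0.609).

ΔS_univ ≈ 0.422 kJ/K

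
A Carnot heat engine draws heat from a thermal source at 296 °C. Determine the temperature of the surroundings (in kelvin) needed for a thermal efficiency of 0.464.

T_H = 296 °C → 296 + 273.15 = 569.15 K.
From η = 1 − T_C/T_H, T_C = T_H·(1 − η) = 569.15 × (1 − 0.464) = 305.1 K.

T_C ≈ 305.1 K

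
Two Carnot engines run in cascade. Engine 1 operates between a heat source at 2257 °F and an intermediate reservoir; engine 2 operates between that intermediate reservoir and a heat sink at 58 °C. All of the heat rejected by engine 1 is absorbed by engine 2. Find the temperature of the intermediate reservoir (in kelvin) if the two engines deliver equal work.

T_m ≈ 920.2 K

T_H = 2257 °F → (2257 − 32) × 5/9 = 1236.11 °C = 1509.26 K.
T_C = 58 °C → 58 + 273.15 = 331.15 K.
For reversible stages Q_m = Q_H·(T_m/T_H). Setting W₁ = Q_H(1 − T_m/T_H) equal to W₂ = Q_m(1 − T_C/T_m) = Q_H·(T_m − T_C)/T_H gives T_H − T_m = T_m − T_C, so T_m = (T_H + T_C)/2 = (1509.26 + 331.15)/2 = 920.2 K.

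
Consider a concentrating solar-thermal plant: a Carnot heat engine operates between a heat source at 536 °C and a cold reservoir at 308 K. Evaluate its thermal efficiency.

T_H = 536 °C → 536 + 273.15 = 809.15 K.
Since the cycle is reversible, η = 1 − T_C/T_H = 1 − 308.00/809.15 = 0.619.

η ≈ 0.619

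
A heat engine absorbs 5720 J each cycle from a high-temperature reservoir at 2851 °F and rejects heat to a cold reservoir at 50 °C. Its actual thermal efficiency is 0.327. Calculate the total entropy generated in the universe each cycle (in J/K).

ΔS_univ ≈ 8.80 J/K

T_H = 2851 °F → (2851 − 32) × 5/9 = 1566.11 °C = 1839.26 K.
T_C = 50 °C → 50 + 273.15 = 323.15 K.
W = η·Q_H = 0.327 × 5720 = 1870 J, so Q_C = Q_H − W = 3850 J.
The hot reservoir loses entropy Q_H/T_H = 5720/1839.26 = 3.110 J/K; the cold reservoir gains Q_C/T_C = 3850/323.15 = 11.91 J/K.
ΔS_univ = −Q_H/T_H + Q_C/T_C = 8.80 J/K (> 0, since η = 0.327 < η_Carnot = 0.824).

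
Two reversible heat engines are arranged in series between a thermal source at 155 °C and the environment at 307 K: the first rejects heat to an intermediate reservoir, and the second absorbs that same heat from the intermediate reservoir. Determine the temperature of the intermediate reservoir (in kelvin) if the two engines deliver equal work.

T_H = 155 °C → 155 + 273.15 = 428.15 K.
For reversible stages Q_m = Q_H·(T_m/T_H). Setting W₁ = Q_H(1 − T_m/T_H) equal to W₂ = Q_m(1 − T_C/T_m) = Q_H·(T_m − T_C)/T_H gives T_H − T_m = T_m − T_C, so T_m = (T_H + T_C)/2 = (428.15 + 307.00)/2 = 367.6 K.

T_m ≈ 367.6 K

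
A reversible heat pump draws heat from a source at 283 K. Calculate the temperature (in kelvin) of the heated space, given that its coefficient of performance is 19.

T_H ≈ 298.7 K

COP_HP = T_H/(T_H − T_C) ⇒ T_H = T_C·COP_HP/(COP_HP − 1) = 283.00 × 19/(19 − 1) = 298.7 K.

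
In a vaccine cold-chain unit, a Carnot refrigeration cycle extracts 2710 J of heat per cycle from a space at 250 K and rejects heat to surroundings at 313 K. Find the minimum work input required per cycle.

Carnot COP: COP_R = T_C/(T_H − T_C) = 250.00/63.00 = 3.9683.
W = Q_C/COP_R = 2710/3.9683 = 683 J.

W_in ≈ 683 J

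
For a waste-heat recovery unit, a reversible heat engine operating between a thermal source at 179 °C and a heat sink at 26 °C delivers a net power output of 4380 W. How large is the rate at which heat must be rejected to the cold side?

Q̇_C ≈ 8560 W

T_H = 179 °C → 179 + 273.15 = 452.15 K.
T_C = 26 °C → 26 + 273.15 = 299.15 K.
η_rev = 1 − T_C/T_H = 1 − 299.15/452.15 = 0.3384.
Since Q_C/Q_H = T_C/T_H and Q_H = W/η, Q_C = W·T_C/(T_H − T_C) = 4380 × 299.15/153.00 = 8560 W.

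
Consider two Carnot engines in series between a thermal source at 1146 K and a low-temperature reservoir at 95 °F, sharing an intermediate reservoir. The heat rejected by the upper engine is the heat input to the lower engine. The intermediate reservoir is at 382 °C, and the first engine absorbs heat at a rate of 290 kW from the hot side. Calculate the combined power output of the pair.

T_C = 95 °F → (95 − 32) × 5/9 = 35.00 °C = 308.15 K.
Two reversible stages in series are equivalent to a single Carnot engine between T_H and T_C, so η_total = 1 − T_C/T_H = 1 − 308.15/1146.00 = 0.7311.
W_total = η_total · Q_H = 0.7311 × 290 = 212 kW.

Ẇ_total ≈ 212 kW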